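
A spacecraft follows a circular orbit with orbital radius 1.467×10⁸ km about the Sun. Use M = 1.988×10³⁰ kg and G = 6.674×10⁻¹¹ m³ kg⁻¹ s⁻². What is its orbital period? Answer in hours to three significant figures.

μ = GM = 6.674×10⁻¹¹ × 1.988×10³⁰ = 1.327×10²⁰ m³/s².
r = 1.467×10⁸ km = 1.467×10¹¹ m.
Kepler's third law: T = 2π√(r³/μ) = 2π√((1.467×10¹¹)³ / 1.327×10²⁰).
r³/μ = 2.380×10¹³ s², so T = 2π × 4.878×10⁶ = 3.065×10⁷ s.
Converting: 3.065×10⁷ s ÷ 3600 = 8514 hours.

T ≈ 8510 hours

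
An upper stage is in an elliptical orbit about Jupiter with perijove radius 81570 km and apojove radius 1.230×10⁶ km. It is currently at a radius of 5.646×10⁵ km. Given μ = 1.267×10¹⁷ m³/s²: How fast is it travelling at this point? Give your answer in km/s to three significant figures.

Semi-major axis a = (r_p + r_a)/2 = 6.5578×10⁵ km = 6.558×10⁸ m.
Vis-viva: v² = μ(2/r − 1/a) = 1.267×10¹⁷ × (3.542×10⁻⁹ − 1.525×10⁻⁹) = 2.556×10⁸ m²/s².
v = 15990 m/s = 15.99 km/s.

v ≈ 16.0 km/s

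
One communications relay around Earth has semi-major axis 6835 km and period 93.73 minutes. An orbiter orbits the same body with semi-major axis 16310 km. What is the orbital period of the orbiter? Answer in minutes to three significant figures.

Kepler's third law: T² ∝ a³, so T₂ = T₁ (a₂/a₁)^(3/2).
a₂/a₁ = 2.386, (a₂/a₁)^(3/2) = 3.686.
T₂ = 93.73 × 3.686 = 345.5 minutes.

T₂ ≈ 346 minutes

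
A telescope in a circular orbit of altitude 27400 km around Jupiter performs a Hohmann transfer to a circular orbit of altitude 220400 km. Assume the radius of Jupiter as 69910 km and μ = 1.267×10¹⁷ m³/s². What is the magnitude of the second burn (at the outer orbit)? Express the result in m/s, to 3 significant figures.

r₁ = 69910 + 27400 = 97310 km = 9.7310×10⁷ m.
r₂ = 69910 + 220400 = 290310 km = 2.9031×10⁸ m.
Transfer ellipse a_t = (r₁ + r₂)/2 = 1.938×10⁸ m.
At r₁: circular v_c1 = √(μ/r₁) = 36080 m/s; transfer-perijove v_p = √[μ(2/r₁ − 1/a_t)] = 44160 m/s.
At r₂: circular v_c2 = √(μ/r₂) = 20890 m/s; transfer-apojove v_a = √[μ(2/r₂ − 1/a_t)] = 14800 m/s.
Δv₂ = v_c2 − v_a = 6088 m/s.

Δv ≈ 6090 m/s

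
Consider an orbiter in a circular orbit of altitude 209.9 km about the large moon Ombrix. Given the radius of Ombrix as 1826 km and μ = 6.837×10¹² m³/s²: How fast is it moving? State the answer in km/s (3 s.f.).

v ≈ 1.83 km/s

r = 1826 + 209.9 = 2035.9 km = 2.0359×10⁶ m.
For a circular orbit v = √(μ/r) = √(6.837×10¹² / 2.036×10⁶) = √(3.358×10⁶) = 1833 m/s.
That is 1.833 km/s.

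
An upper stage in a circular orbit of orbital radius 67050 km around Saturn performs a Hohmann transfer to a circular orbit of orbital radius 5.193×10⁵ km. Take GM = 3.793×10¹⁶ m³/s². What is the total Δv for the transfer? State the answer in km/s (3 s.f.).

Δv_total ≈ 12.3 km/s

r₁ = 67050 km = 6.705×10⁷ m.
r₂ = 5.193×10⁵ km = 5.193×10⁸ m.
Transfer ellipse a_t = (r₁ + r₂)/2 = 2.932×10⁸ m.
At r₁: circular v_c1 = √(μ/r₁) = 23780 m/s; transfer-perikrone v_p = √[μ(2/r₁ − 1/a_t)] = 31650 m/s.
Δv₁ = v_p − v_c1 = 7870 m/s.
At r₂: circular v_c2 = √(μ/r₂) = 8546 m/s; transfer-apokrone v_a = √[μ(2/r₂ − 1/a_t)] = 4087 m/s.
Δv₂ = v_c2 − v_a = 4459 m/s.
Total Δv = Δv₁ + Δv₂ = 12330 m/s = 12.33 km/s.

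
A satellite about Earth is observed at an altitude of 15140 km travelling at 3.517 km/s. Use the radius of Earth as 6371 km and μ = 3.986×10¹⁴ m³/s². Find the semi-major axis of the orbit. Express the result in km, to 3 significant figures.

a ≈ 16100 km

r = 6371 + 15140 = 21511 km = 2.151×10⁷ m.
Vis-viva rearranged: 1/a = 2/r − v²/μ = 9.298×10⁻⁸ − 3.103×10⁻⁸ = 6.194×10⁻⁸ m⁻¹.
a = 1.614×10⁷ m = 16144 km.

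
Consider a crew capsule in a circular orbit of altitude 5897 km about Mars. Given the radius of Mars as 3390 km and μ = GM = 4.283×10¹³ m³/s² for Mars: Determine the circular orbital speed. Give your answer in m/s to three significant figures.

v ≈ 2150 m/s

r = 3390 + 5897 = 9287.0 km = 9.2870×10⁶ m.
For a circular orbit v = √(μ/r) = √(4.283×10¹³ / 9.287×10⁶) = √(4.612×10⁶) = 2148 m/s.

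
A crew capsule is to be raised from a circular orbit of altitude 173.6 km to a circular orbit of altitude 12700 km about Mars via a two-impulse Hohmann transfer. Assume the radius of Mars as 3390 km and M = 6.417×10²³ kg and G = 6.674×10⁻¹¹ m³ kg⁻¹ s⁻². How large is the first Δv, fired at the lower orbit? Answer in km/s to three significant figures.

Δv ≈ 0.969 km/s

μ = GM = 6.674×10⁻¹¹ × 6.417×10²³ = 4.283×10¹³ m³/s².
r₁ = 3390 + 173.6 = 3563.6 km = 3.5636×10⁶ m.
r₂ = 3390 + 12700 = 16090 km = 1.6090×10⁷ m.
Transfer ellipse a_t = (r₁ + r₂)/2 = 9.827×10⁶ m.
At r₁: circular v_c1 = √(μ/r₁) = 3467 m/s; transfer-periapsis v_p = √[μ(2/r₁ − 1/a_t)] = 4436 m/s.
Δv₁ = v_p − v_c1 = 969.3 m/s.
= 0.9693 km/s.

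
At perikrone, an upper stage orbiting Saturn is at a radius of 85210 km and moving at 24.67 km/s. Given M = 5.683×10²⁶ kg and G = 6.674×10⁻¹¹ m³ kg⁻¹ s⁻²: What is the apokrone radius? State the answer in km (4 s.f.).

μ = GM = 6.674×10⁻¹¹ × 5.683×10²⁶ = 3.793×10¹⁶ m³/s².
r_p = 8.521×10⁷ m.
Specific energy ε = v²/2 − μ/r = -1.408×10⁸ J/kg, so a = −μ/(2ε) = 1.347×10⁸ m.
The apsides satisfy r_p + r_a = 2a, so the apokrone radius is 2a − r_p = 1.841×10⁸ m = 1.8415×10⁵ km.

apokrone radius ≈ 1.841×10⁵ km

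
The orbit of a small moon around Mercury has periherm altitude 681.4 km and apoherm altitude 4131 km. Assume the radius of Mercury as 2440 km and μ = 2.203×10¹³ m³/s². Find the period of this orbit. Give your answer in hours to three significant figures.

r_p = 2440 + 681.4 = 3121.4 km = 3.1214×10⁶ m.
r_a = 2440 + 4131 = 6571.0 km = 6.5710×10⁶ m.
Semi-major axis a = (r_p + r_a)/2 = (3121.4 + 6571.0)/2 = 4846.2 km = 4.846×10⁶ m.
By Kepler's third law T = 2π√(a³/μ) = 2π × 2.273×10³ = 1.428×10⁴ s.
= 3.967 hours.

T ≈ 3.97 hours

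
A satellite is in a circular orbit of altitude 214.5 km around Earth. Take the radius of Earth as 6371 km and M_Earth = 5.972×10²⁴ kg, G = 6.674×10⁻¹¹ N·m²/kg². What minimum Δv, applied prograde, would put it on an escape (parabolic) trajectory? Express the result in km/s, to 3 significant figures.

μ = GM = 6.674×10⁻¹¹ × 5.972×10²⁴ = 3.986×10¹⁴ m³/s².
r = 6371 + 214.5 = 6585.5 km = 6.5855×10⁶ m.
Circular speed v_c = √(μ/r) = 7780 m/s.
Escape speed v_esc = √(2μ/r) = √2 × v_c = 11000 m/s.
Δv = v_esc − v_c = 3222 m/s = 3.222 km/s.

Δv ≈ 3.22 km/s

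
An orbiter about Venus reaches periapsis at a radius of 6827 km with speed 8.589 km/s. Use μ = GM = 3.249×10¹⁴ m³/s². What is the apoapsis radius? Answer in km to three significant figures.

r_p = 6.827×10⁶ m.
Specific energy ε = v²/2 − μ/r = -1.070×10⁷ J/kg, so a = −μ/(2ε) = 1.518×10⁷ m.
The apsides satisfy r_p + r_a = 2a, so the apoapsis radius is 2a − r_p = 2.352×10⁷ m = 23523 km.

apoapsis radius ≈ 23500 km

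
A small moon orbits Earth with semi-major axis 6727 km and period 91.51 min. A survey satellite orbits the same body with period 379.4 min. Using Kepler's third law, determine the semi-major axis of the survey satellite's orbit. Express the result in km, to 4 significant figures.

a₂ ≈ 17360 km

Kepler's third law: a³ ∝ T², so a₂ = a₁ (T₂/T₁)^(2/3).
T₂/T₁ = 4.146, (T₂/T₁)^(2/3) = 2.581.
a₂ = 6727 × 2.581 = 17360 km.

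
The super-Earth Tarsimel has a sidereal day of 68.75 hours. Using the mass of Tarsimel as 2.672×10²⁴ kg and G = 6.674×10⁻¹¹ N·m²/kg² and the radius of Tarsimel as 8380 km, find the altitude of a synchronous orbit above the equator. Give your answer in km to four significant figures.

μ = GM = 6.674×10⁻¹¹ × 2.672×10²⁴ = 1.783×10¹⁴ m³/s².
T = 68.75 hours = 2.475×10⁵ s.
A synchronous orbit has period T, so by Kepler's third law a = (μT²/4π²)^(1/3).
μT²/4π² = 1.783×10¹⁴ × (2.475×10⁵)² / 39.48 = 2.767×10²³ m³.
a = 6.516×10⁷ m = 65164 km.
Altitude h = a − R = 65164 − 8380 = 56784 km.

h_sync ≈ 56780 km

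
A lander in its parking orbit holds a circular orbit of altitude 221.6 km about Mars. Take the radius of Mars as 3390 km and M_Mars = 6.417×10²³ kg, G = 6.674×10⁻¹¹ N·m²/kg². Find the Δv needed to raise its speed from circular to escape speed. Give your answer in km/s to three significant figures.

μ = GM = 6.674×10⁻¹¹ × 6.417×10²³ = 4.283×10¹³ m³/s².
r = 3390 + 221.6 = 3611.6 km = 3.6116×10⁶ m.
Circular speed v_c = √(μ/r) = 3444 m/s.
Escape speed v_esc = √(2μ/r) = √2 × v_c = 4870 m/s.
Δv = v_esc − v_c = 1426 m/s = 1.426 km/s.

Δv ≈ 1.43 km/s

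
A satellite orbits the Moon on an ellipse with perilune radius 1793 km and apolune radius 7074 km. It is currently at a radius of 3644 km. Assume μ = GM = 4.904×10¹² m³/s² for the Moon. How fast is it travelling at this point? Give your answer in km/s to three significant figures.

Semi-major axis a = (r_p + r_a)/2 = 4433.5 km = 4.434×10⁶ m.
Vis-viva: v² = μ(2/r − 1/a) = 4.904×10¹² × (5.488×10⁻⁷ − 2.256×10⁻⁷) = 1.585×10⁶ m²/s².
v = 1259 m/s = 1.259 km/s.

v ≈ 1.26 km/s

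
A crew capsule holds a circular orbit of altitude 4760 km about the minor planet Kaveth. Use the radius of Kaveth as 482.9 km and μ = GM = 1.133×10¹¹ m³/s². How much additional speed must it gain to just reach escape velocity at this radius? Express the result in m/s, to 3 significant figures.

Δv ≈ 60.9 m/s

r = 482.9 + 4760 = 5242.9 km = 5.2429×10⁶ m.
Circular speed v_c = √(μ/r) = 147.0 m/s.
Escape speed v_esc = √(2μ/r) = √2 × v_c = 207.9 m/s.
Δv = v_esc − v_c = 60.89 m/s.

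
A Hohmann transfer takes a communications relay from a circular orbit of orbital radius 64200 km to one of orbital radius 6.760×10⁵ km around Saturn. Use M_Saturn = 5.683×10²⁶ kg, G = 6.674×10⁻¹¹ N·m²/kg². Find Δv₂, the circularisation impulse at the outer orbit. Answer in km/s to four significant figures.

Δv ≈ 4.371 km/s

μ = GM = 6.674×10⁻¹¹ × 5.683×10²⁶ = 3.793×10¹⁶ m³/s².
r₁ = 64200 km = 6.420×10⁷ m.
r₂ = 6.760×10⁵ km = 6.760×10⁸ m.
Transfer ellipse a_t = (r₁ + r₂)/2 = 3.701×10⁸ m.
At r₁: circular v_c1 = √(μ/r₁) = 24310 m/s; transfer-perikrone v_p = √[μ(2/r₁ − 1/a_t)] = 32850 m/s.
At r₂: circular v_c2 = √(μ/r₂) = 7490 m/s; transfer-apokrone v_a = √[μ(2/r₂ − 1/a_t)] = 3120 m/s.
Δv₂ = v_c2 − v_a = 4371 m/s.
= 4.371 km/s.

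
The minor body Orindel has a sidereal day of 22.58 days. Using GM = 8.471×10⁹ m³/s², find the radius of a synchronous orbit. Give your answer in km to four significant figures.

r_sync ≈ 9347 km

T = 22.58 days = 1.951×10⁶ s.
A synchronous orbit has period T, so by Kepler's third law a = (μT²/4π²)^(1/3).
μT²/4π² = 8.471×10⁹ × (1.951×10⁶)² / 39.48 = 8.167×10²⁰ m³.
a = 9.347×10⁶ m = 9347.2 km.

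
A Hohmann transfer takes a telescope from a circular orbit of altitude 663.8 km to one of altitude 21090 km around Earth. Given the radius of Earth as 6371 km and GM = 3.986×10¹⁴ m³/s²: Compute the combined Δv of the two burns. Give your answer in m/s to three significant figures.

Δv_total ≈ 3350 m/s

r₁ = 6371 + 663.8 = 7034.8 km = 7.0348×10⁶ m.
r₂ = 6371 + 21090 = 27461 km = 2.7461×10⁷ m.
Transfer ellipse a_t = (r₁ + r₂)/2 = 1.725×10⁷ m.
At r₁: circular v_c1 = √(μ/r₁) = 7527 m/s; transfer-perigee v_p = √[μ(2/r₁ − 1/a_t)] = 9498 m/s.
Δv₁ = v_p − v_c1 = 1971 m/s.
At r₂: circular v_c2 = √(μ/r₂) = 3810 m/s; transfer-apogee v_a = √[μ(2/r₂ − 1/a_t)] = 2433 m/s.
Δv₂ = v_c2 − v_a = 1377 m/s.
Total Δv = Δv₁ + Δv₂ = 3347 m/s.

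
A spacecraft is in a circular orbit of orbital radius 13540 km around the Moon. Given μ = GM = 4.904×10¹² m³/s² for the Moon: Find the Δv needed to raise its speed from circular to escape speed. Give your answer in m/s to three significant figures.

Δv ≈ 249 m/s

r = 13540 km = 1.354×10⁷ m.
Circular speed v_c = √(μ/r) = 601.8 m/s.
Escape speed v_esc = √(2μ/r) = √2 × v_c = 851.1 m/s.
Δv = v_esc − v_c = 249.3 m/s.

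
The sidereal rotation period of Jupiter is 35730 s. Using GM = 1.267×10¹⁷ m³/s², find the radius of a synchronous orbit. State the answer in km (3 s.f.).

A synchronous orbit has period T, so by Kepler's third law a = (μT²/4π²)^(1/3).
μT²/4π² = 1.267×10¹⁷ × (3.573×10⁴)² / 39.48 = 4.097×10²⁴ m³.
a = 1.600×10⁸ m = 1.6002×10⁵ km.

r_sync ≈ 1.60×10⁵ km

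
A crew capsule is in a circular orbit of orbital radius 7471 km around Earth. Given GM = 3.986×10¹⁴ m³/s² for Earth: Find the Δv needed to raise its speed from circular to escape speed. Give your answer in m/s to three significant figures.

r = 7471 km = 7.471×10⁶ m.
Circular speed v_c = √(μ/r) = 7304 m/s.
Escape speed v_esc = √(2μ/r) = √2 × v_c = 10330 m/s.
Δv = v_esc − v_c = 3026 m/s.

Δv ≈ 3030 m/s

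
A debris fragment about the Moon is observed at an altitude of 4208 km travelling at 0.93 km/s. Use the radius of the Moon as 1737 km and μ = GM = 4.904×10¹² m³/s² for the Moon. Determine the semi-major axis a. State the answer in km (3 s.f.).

r = 1737 + 4208 = 5945.0 km = 5.945×10⁶ m.
Specific orbital energy ε = v²/2 − μ/r = (930.0)²/2 − 4.904×10¹²/5.945×10⁶ = -3.924×10⁵ J/kg.
Since ε = −μ/(2a), a = −μ/(2ε) = 6.248×10⁶ m = 6248.0 km.

a ≈ 6250 km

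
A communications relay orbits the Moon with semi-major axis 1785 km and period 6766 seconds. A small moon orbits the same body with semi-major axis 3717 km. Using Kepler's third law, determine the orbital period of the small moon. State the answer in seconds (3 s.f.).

T₂ ≈ 20300 seconds

Kepler's third law: T² ∝ a³, so T₂ = T₁ (a₂/a₁)^(3/2).
a₂/a₁ = 2.082, (a₂/a₁)^(3/2) = 3.005.
T₂ = 6766 × 3.005 = 20330 seconds.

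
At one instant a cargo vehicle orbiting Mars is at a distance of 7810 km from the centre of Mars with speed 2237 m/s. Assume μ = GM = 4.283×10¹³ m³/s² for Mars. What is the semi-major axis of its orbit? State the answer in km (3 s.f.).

r = 7.810×10⁶ m.
Specific orbital energy ε = v²/2 − μ/r = (2237)²/2 − 4.283×10¹³/7.810×10⁶ = -2.982×10⁶ J/kg.
Since ε = −μ/(2a), a = −μ/(2ε) = 7.182×10⁶ m = 7181.6 km.

a ≈ 7180 km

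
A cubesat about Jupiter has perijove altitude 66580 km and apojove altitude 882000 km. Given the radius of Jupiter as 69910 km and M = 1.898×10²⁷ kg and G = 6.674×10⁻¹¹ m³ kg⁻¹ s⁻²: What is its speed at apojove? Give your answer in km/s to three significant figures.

v ≈ 5.78 km/s

μ = GM = 6.674×10⁻¹¹ × 1.898×10²⁷ = 1.267×10¹⁷ m³/s².
r_p = 69910 + 66580 = 136490 km = 1.3649×10⁸ m.
r_a = 69910 + 882000 = 951910 km = 9.5191×10⁸ m.
Semi-major axis a = (r_p + r_a)/2 = 5.4420×10⁵ km = 5.442×10⁸ m.
Vis-viva: v² = μ(2/r − 1/a) = 1.267×10¹⁷ × (2.101×10⁻⁹ − 1.838×10⁻⁹) = 3.338×10⁷ m²/s².
v = 5777 m/s = 5.777 km/s.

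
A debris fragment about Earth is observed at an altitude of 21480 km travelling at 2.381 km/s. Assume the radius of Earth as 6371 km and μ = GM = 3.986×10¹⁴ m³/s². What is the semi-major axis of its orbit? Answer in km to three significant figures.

r = 6371 + 21480 = 27851 km = 2.785×10⁷ m.
Vis-viva rearranged: 1/a = 2/r − v²/μ = 7.181×10⁻⁸ − 1.422×10⁻⁸ = 5.759×10⁻⁸ m⁻¹.
a = 1.736×10⁷ m = 17365 km.

a ≈ 17400 km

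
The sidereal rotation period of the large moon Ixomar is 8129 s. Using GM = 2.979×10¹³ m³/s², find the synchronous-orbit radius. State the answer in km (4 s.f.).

r_sync ≈ 3681 km

A synchronous orbit has period T, so by Kepler's third law a = (μT²/4π²)^(1/3).
μT²/4π² = 2.979×10¹³ × (8.129×10³)² / 39.48 = 4.986×10¹⁹ m³.
a = 3.681×10⁶ m = 3680.7 km.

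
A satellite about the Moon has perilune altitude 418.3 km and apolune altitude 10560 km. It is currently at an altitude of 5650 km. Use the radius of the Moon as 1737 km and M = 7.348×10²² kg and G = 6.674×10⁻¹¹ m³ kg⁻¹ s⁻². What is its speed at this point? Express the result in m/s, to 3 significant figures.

v ≈ 806 m/s

μ = GM = 6.674×10⁻¹¹ × 7.348×10²² = 4.904×10¹² m³/s².
r_p = 1737 + 418.3 = 2155.3 km = 2.1553×10⁶ m.
r_a = 1737 + 10560 = 12297 km = 1.2297×10⁷ m.
r = 1737 + 5650 = 7387.0 km = 7.387×10⁶ m.
Semi-major axis a = (r_p + r_a)/2 = 7226.1 km = 7.226×10⁶ m.
Vis-viva: v² = μ(2/r − 1/a) = 4.904×10¹² × (2.707×10⁻⁷ − 1.384×10⁻⁷) = 6.491×10⁵ m²/s².
v = 805.7 m/s.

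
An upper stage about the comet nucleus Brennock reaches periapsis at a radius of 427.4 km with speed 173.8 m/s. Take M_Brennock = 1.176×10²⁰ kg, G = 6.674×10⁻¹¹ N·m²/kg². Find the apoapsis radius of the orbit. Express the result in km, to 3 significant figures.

μ = GM = 6.674×10⁻¹¹ × 1.176×10²⁰ = 7.849×10⁹ m³/s².
r_p = 4.274×10⁵ m.
Specific energy ε = v²/2 − μ/r = -3.260×10³ J/kg, so a = −μ/(2ε) = 1.204×10⁶ m.
The apsides satisfy r_p + r_a = 2a, so the apoapsis radius is 2a − r_p = 1.980×10⁶ m = 1979.8 km.

apoapsis radius ≈ 1980 km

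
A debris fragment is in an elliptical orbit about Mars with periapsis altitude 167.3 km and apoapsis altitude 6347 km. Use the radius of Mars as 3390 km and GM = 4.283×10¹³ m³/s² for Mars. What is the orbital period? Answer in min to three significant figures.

T ≈ 274 min

r_p = 3390 + 167.3 = 3557.3 km = 3.5573×10⁶ m.
r_a = 3390 + 6347 = 9737.0 km = 9.7370×10⁶ m.
Semi-major axis a = (r_p + r_a)/2 = (3557.3 + 9737.0)/2 = 6647.1 km = 6.647×10⁶ m.
By Kepler's third law T = 2π√(a³/μ) = 2π × 2.619×10³ = 1.645×10⁴ s.
= 274.2 min.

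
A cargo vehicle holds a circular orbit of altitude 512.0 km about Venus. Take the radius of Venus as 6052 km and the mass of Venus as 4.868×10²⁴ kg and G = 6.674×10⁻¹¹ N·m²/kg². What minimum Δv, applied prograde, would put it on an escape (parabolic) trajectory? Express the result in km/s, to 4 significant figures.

μ = GM = 6.674×10⁻¹¹ × 4.868×10²⁴ = 3.249×10¹⁴ m³/s².
r = 6052 + 512.0 = 6564.0 km = 6.5640×10⁶ m.
Circular speed v_c = √(μ/r) = 7035 m/s.
Escape speed v_esc = √(2μ/r) = √2 × v_c = 9949 m/s.
Δv = v_esc − v_c = 2914 m/s = 2.914 km/s.

Δv ≈ 2.914 km/s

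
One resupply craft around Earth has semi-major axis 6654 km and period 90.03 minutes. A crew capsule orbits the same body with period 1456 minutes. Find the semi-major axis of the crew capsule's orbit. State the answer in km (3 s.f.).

Kepler's third law: a³ ∝ T², so a₂ = a₁ (T₂/T₁)^(2/3).
T₂/T₁ = 16.17, (T₂/T₁)^(2/3) = 6.395.
a₂ = 6654 × 6.395 = 42550 km.

a₂ ≈ 42600 km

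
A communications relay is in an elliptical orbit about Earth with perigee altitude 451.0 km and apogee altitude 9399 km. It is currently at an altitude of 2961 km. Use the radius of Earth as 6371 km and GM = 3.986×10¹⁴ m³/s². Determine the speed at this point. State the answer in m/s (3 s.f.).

v ≈ 7080 m/s

r_p = 6371 + 451.0 = 6822.0 km = 6.8220×10⁶ m.
r_a = 6371 + 9399 = 15770 km = 1.5770×10⁷ m.
r = 6371 + 2961 = 9332.0 km = 9.332×10⁶ m.
Semi-major axis a = (r_p + r_a)/2 = 11296 km = 1.130×10⁷ m.
Vis-viva: v² = μ(2/r − 1/a) = 3.986×10¹⁴ × (2.143×10⁻⁷ − 8.853×10⁻⁸) = 5.014×10⁷ m²/s².
v = 7081 m/s.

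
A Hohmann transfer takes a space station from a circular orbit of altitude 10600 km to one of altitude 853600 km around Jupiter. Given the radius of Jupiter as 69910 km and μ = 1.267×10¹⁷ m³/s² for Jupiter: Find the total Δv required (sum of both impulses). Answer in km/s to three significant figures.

r₁ = 69910 + 10600 = 80510 km = 8.0510×10⁷ m.
r₂ = 69910 + 853600 = 923510 km = 9.2351×10⁸ m.
Transfer ellipse a_t = (r₁ + r₂)/2 = 5.020×10⁸ m.
At r₁: circular v_c1 = √(μ/r₁) = 39670 m/s; transfer-perijove v_p = √[μ(2/r₁ − 1/a_t)] = 53810 m/s.
Δv₁ = v_p − v_c1 = 14140 m/s.
At r₂: circular v_c2 = √(μ/r₂) = 11710 m/s; transfer-apojove v_a = √[μ(2/r₂ − 1/a_t)] = 4691 m/s.
Δv₂ = v_c2 − v_a = 7022 m/s.
Total Δv = Δv₁ + Δv₂ = 21160 m/s = 21.16 km/s.

Δv_total ≈ 21.2 km/s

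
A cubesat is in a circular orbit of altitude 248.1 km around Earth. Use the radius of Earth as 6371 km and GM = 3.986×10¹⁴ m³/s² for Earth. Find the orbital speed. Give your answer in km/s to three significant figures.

r = 6371 + 248.1 = 6619.1 km = 6.6191×10⁶ m.
For a circular orbit v = √(μ/r) = √(3.986×10¹⁴ / 6.619×10⁶) = √(6.022×10⁷) = 7760 m/s.
That is 7.760 km/s.

v ≈ 7.76 km/s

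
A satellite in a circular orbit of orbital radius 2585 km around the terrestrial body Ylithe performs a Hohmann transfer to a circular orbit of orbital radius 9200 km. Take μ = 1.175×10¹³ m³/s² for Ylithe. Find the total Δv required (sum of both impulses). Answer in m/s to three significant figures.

r₁ = 2585 km = 2.585×10⁶ m.
r₂ = 9200 km = 9.200×10⁶ m.
Transfer ellipse a_t = (r₁ + r₂)/2 = 5.892×10⁶ m.
At r₁: circular v_c1 = √(μ/r₁) = 2132 m/s; transfer-periapsis v_p = √[μ(2/r₁ − 1/a_t)] = 2664 m/s.
Δv₁ = v_p − v_c1 = 532.0 m/s.
At r₂: circular v_c2 = √(μ/r₂) = 1130 m/s; transfer-apoapsis v_a = √[μ(2/r₂ − 1/a_t)] = 748.5 m/s.
Δv₂ = v_c2 − v_a = 381.6 m/s.
Total Δv = Δv₁ + Δv₂ = 913.6 m/s.

Δv_total ≈ 914 m/s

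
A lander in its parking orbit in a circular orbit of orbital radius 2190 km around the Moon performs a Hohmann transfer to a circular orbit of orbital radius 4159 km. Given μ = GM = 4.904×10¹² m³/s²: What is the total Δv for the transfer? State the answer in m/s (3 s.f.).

r₁ = 2190 km = 2.190×10⁶ m.
r₂ = 4159 km = 4.159×10⁶ m.
Transfer ellipse a_t = (r₁ + r₂)/2 = 3.174×10⁶ m.
At r₁: circular v_c1 = √(μ/r₁) = 1496 m/s; transfer-perilune v_p = √[μ(2/r₁ − 1/a_t)] = 1713 m/s.
Δv₁ = v_p − v_c1 = 216.4 m/s.
At r₂: circular v_c2 = √(μ/r₂) = 1086 m/s; transfer-apolune v_a = √[μ(2/r₂ − 1/a_t)] = 901.9 m/s.
Δv₂ = v_c2 − v_a = 184.0 m/s.
Total Δv = Δv₁ + Δv₂ = 400.4 m/s.

Δv_total ≈ 400 m/s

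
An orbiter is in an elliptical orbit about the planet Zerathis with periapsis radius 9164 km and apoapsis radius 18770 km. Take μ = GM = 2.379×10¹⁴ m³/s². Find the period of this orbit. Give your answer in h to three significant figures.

Semi-major axis a = (r_p + r_a)/2 = (9164.0 + 18770)/2 = 13967 km = 1.397×10⁷ m.
By Kepler's third law T = 2π√(a³/μ) = 2π × 3.384×10³ = 2.126×10⁴ s.
= 5.907 h.

T ≈ 5.91 h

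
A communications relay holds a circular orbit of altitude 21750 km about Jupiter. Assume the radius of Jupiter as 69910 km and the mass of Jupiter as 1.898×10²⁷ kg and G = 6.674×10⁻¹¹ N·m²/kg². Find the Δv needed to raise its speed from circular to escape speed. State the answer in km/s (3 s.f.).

μ = GM = 6.674×10⁻¹¹ × 1.898×10²⁷ = 1.267×10¹⁷ m³/s².
r = 69910 + 21750 = 91660 km = 9.1660×10⁷ m.
Circular speed v_c = √(μ/r) = 37180 m/s.
Escape speed v_esc = √(2μ/r) = √2 × v_c = 52570 m/s.
Δv = v_esc − v_c = 15400 m/s = 15.40 km/s.

Δv ≈ 15.4 km/s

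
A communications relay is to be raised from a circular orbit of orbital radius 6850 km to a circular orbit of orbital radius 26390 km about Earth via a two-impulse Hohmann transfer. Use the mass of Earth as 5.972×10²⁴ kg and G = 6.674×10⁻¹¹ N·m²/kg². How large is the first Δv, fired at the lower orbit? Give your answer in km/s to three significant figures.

μ = GM = 6.674×10⁻¹¹ × 5.972×10²⁴ = 3.986×10¹⁴ m³/s².
r₁ = 6850 km = 6.850×10⁶ m.
r₂ = 26390 km = 2.639×10⁷ m.
Transfer ellipse a_t = (r₁ + r₂)/2 = 1.662×10⁷ m.
At r₁: circular v_c1 = √(μ/r₁) = 7628 m/s; transfer-perigee v_p = √[μ(2/r₁ − 1/a_t)] = 9612 m/s.
Δv₁ = v_p − v_c1 = 1984 m/s.
= 1.984 km/s.

Δv ≈ 1.98 km/s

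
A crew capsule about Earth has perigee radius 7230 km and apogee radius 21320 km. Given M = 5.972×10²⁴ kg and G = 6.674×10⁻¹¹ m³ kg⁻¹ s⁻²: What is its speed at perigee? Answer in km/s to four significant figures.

μ = GM = 6.674×10⁻¹¹ × 5.972×10²⁴ = 3.986×10¹⁴ m³/s².
Semi-major axis a = (r_p + r_a)/2 = 14275 km = 1.428×10⁷ m.
Vis-viva: v² = μ(2/r − 1/a) = 3.986×10¹⁴ × (2.766×10⁻⁷ − 7.005×10⁻⁸) = 8.233×10⁷ m²/s².
v = 9074 m/s = 9.074 km/s.

v ≈ 9.074 km/s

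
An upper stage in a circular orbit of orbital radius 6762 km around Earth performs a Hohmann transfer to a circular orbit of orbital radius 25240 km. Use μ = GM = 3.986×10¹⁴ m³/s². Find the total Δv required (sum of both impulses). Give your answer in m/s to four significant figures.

r₁ = 6762 km = 6.762×10⁶ m.
r₂ = 25240 km = 2.524×10⁷ m.
Transfer ellipse a_t = (r₁ + r₂)/2 = 1.600×10⁷ m.
At r₁: circular v_c1 = √(μ/r₁) = 7678 m/s; transfer-perigee v_p = √[μ(2/r₁ − 1/a_t)] = 9643 m/s.
Δv₁ = v_p − v_c1 = 1965 m/s.
At r₂: circular v_c2 = √(μ/r₂) = 3974 m/s; transfer-apogee v_a = √[μ(2/r₂ − 1/a_t)] = 2583 m/s.
Δv₂ = v_c2 − v_a = 1391 m/s.
Total Δv = Δv₁ + Δv₂ = 3356 m/s.

Δv_total ≈ 3356 m/s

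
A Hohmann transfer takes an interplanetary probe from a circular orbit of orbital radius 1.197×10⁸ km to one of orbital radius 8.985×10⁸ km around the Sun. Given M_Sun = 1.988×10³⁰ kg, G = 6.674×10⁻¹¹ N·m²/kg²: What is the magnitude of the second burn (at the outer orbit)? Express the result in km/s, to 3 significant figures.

Δv ≈ 6.26 km/s

μ = GM = 6.674×10⁻¹¹ × 1.988×10³⁰ = 1.327×10²⁰ m³/s².
r₁ = 1.197×10⁸ km = 1.197×10¹¹ m.
r₂ = 8.985×10⁸ km = 8.985×10¹¹ m.
Transfer ellipse a_t = (r₁ + r₂)/2 = 5.091×10¹¹ m.
At r₁: circular v_c1 = √(μ/r₁) = 33290 m/s; transfer-perihelion v_p = √[μ(2/r₁ − 1/a_t)] = 44230 m/s.
At r₂: circular v_c2 = √(μ/r₂) = 12150 m/s; transfer-aphelion v_a = √[μ(2/r₂ − 1/a_t)] = 5892 m/s.
Δv₂ = v_c2 − v_a = 6260 m/s.
= 6.260 km/s.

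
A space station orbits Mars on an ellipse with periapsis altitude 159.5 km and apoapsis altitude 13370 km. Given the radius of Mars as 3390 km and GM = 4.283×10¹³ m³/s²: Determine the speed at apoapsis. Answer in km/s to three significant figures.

v ≈ 0.945 km/s

r_p = 3390 + 159.5 = 3549.5 km = 3.5495×10⁶ m.
r_a = 3390 + 13370 = 16760 km = 1.6760×10⁷ m.
Semi-major axis a = (r_p + r_a)/2 = 10155 km = 1.015×10⁷ m.
Vis-viva: v² = μ(2/r − 1/a) = 4.283×10¹³ × (1.193×10⁻⁷ − 9.848×10⁻⁸) = 8.932×10⁵ m²/s².
v = 945.1 m/s = 0.9451 km/s.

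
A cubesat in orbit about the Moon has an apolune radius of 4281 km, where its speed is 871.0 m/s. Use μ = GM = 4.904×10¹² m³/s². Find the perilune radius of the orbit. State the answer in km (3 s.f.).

perilune radius ≈ 2120 km

r_a = 4.281×10⁶ m.
Specific energy ε = v²/2 − μ/r = -7.662×10⁵ J/kg, so a = −μ/(2ε) = 3.200×10⁶ m.
The apsides satisfy r_p + r_a = 2a, so the perilune radius is 2a − r_a = 2.119×10⁶ m = 2119.4 km.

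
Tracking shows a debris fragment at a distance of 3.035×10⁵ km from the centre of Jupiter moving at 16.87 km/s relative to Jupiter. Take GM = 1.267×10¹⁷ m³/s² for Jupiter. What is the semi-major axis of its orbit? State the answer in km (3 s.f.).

a ≈ 2.30×10⁵ km

r = 3.035×10⁸ m.
Specific orbital energy ε = v²/2 − μ/r = (16870)²/2 − 1.267×10¹⁷/3.035×10⁸ = -2.752×10⁸ J/kg.
Since ε = −μ/(2a), a = −μ/(2ε) = 2.302×10⁸ m = 2.3023×10⁵ km.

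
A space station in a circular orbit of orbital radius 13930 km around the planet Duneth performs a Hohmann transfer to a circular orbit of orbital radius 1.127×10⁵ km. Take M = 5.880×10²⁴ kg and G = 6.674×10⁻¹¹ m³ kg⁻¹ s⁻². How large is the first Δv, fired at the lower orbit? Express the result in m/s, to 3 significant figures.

μ = GM = 6.674×10⁻¹¹ × 5.880×10²⁴ = 3.924×10¹⁴ m³/s².
r₁ = 13930 km = 1.393×10⁷ m.
r₂ = 1.127×10⁵ km = 1.127×10⁸ m.
Transfer ellipse a_t = (r₁ + r₂)/2 = 6.332×10⁷ m.
At r₁: circular v_c1 = √(μ/r₁) = 5308 m/s; transfer-periapsis v_p = √[μ(2/r₁ − 1/a_t)] = 7081 m/s.
Δv₁ = v_p − v_c1 = 1774 m/s.

Δv ≈ 1770 m/s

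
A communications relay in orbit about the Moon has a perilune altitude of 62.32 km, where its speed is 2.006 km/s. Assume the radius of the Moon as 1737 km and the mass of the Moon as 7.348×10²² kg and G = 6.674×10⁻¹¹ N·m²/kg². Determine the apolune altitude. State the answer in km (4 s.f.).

apolune altitude ≈ 3337 km

μ = GM = 6.674×10⁻¹¹ × 7.348×10²² = 4.904×10¹² m³/s².
r_p = 1737 + 62.32 = 1799.3 km = 1.799×10⁶ m.
Specific energy ε = v²/2 − μ/r = -7.135×10⁵ J/kg, so a = −μ/(2ε) = 3.437×10⁶ m.
The apsides satisfy r_p + r_a = 2a, so the apolune radius is 2a − r_p = 5.074×10⁶ m = 5074.0 km.
Apolune altitude = 5074.0 − 1737 = 3337.0 km.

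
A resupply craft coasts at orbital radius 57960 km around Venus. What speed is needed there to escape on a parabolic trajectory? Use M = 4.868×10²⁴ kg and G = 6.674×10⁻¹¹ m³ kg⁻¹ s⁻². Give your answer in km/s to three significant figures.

v_esc ≈ 3.35 km/s

μ = GM = 6.674×10⁻¹¹ × 4.868×10²⁴ = 3.249×10¹⁴ m³/s².
r = 57960 km = 5.796×10⁷ m.
Escape speed v_esc = √(2μ/r) = √(2 × 3.249×10¹⁴ / 5.796×10⁷) = √(1.121×10⁷) = 3348 m/s.
= 3.348 km/s.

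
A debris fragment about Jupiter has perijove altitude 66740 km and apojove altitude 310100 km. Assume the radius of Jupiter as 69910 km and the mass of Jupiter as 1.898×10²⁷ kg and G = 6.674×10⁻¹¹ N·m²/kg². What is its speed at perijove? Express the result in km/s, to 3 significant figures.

μ = GM = 6.674×10⁻¹¹ × 1.898×10²⁷ = 1.267×10¹⁷ m³/s².
r_p = 69910 + 66740 = 136650 km = 1.3665×10⁸ m.
r_a = 69910 + 310100 = 380010 km = 3.8001×10⁸ m.
Semi-major axis a = (r_p + r_a)/2 = 2.5833×10⁵ km = 2.583×10⁸ m.
Vis-viva: v² = μ(2/r − 1/a) = 1.267×10¹⁷ × (1.464×10⁻⁸ − 3.871×10⁻⁹) = 1.364×10⁹ m²/s².
v = 36930 m/s = 36.93 km/s.

v ≈ 36.9 km/s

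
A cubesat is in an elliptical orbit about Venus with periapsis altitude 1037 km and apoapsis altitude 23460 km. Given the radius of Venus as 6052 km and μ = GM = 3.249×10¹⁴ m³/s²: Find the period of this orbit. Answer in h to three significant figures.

r_p = 6052 + 1037 = 7089.0 km = 7.0890×10⁶ m.
r_a = 6052 + 23460 = 29512 km = 2.9512×10⁷ m.
Semi-major axis a = (r_p + r_a)/2 = (7089.0 + 29512)/2 = 18300 km = 1.830×10⁷ m.
By Kepler's third law T = 2π√(a³/μ) = 2π × 4.343×10³ = 2.729×10⁴ s.
= 7.580 h.

T ≈ 7.58 h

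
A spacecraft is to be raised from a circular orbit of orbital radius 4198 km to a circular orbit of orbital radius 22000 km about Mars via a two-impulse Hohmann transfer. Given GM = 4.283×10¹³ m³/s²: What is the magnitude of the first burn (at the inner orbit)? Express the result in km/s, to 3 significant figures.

Δv ≈ 0.945 km/s

r₁ = 4198 km = 4.198×10⁶ m.
r₂ = 22000 km = 2.200×10⁷ m.
Transfer ellipse a_t = (r₁ + r₂)/2 = 1.310×10⁷ m.
At r₁: circular v_c1 = √(μ/r₁) = 3194 m/s; transfer-periapsis v_p = √[μ(2/r₁ − 1/a_t)] = 4139 m/s.
Δv₁ = v_p − v_c1 = 945.3 m/s.
= 0.9453 km/s.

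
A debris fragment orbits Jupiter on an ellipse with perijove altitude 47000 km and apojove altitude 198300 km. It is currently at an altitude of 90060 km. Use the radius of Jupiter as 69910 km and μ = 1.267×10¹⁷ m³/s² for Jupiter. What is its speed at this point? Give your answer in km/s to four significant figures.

v ≈ 30.43 km/s

r_p = 69910 + 47000 = 116910 km = 1.1691×10⁸ m.
r_a = 69910 + 198300 = 268210 km = 2.6821×10⁸ m.
r = 69910 + 90060 = 1.5997×10⁵ km = 1.600×10⁸ m.
Semi-major axis a = (r_p + r_a)/2 = 1.9256×10⁵ km = 1.926×10⁸ m.
Vis-viva: v² = μ(2/r − 1/a) = 1.267×10¹⁷ × (1.250×10⁻⁸ − 5.193×10⁻⁹) = 9.261×10⁸ m²/s².
v = 30430 m/s = 30.43 km/s.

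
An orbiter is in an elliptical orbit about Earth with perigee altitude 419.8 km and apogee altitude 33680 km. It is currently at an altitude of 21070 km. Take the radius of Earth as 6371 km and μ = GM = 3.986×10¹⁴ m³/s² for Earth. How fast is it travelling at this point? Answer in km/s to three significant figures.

r_p = 6371 + 419.8 = 6790.8 km = 6.7908×10⁶ m.
r_a = 6371 + 33680 = 40051 km = 4.0051×10⁷ m.
r = 6371 + 21070 = 27441 km = 2.744×10⁷ m.
Semi-major axis a = (r_p + r_a)/2 = 23421 km = 2.342×10⁷ m.
Vis-viva: v² = μ(2/r − 1/a) = 3.986×10¹⁴ × (7.288×10⁻⁸ − 4.270×10⁻⁸) = 1.203×10⁷ m²/s².
v = 3469 m/s = 3.469 km/s.

v ≈ 3.47 km/s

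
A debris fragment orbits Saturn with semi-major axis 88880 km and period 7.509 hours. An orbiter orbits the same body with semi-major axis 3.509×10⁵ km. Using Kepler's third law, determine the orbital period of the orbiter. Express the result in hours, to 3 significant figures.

T₂ ≈ 58.9 hours

Kepler's third law: T² ∝ a³, so T₂ = T₁ (a₂/a₁)^(3/2).
a₂/a₁ = 3.948, (a₂/a₁)^(3/2) = 7.845.
T₂ = 7.509 × 7.845 = 58.90 hours.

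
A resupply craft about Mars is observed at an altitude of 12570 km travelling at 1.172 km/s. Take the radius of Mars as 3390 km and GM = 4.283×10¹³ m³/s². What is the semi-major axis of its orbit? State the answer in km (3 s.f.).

r = 3390 + 12570 = 15960 km = 1.596×10⁷ m.
Vis-viva rearranged: 1/a = 2/r − v²/μ = 1.253×10⁻⁷ − 3.207×10⁻⁸ = 9.324×10⁻⁸ m⁻¹.
a = 1.072×10⁷ m = 10725 km.

a ≈ 10700 km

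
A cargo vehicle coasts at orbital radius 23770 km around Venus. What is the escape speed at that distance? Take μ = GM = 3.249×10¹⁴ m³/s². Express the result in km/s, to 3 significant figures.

v_esc ≈ 5.23 km/s

r = 23770 km = 2.377×10⁷ m.
Escape speed v_esc = √(2μ/r) = √(2 × 3.249×10¹⁴ / 2.377×10⁷) = √(2.734×10⁷) = 5228 m/s.
= 5.228 km/s.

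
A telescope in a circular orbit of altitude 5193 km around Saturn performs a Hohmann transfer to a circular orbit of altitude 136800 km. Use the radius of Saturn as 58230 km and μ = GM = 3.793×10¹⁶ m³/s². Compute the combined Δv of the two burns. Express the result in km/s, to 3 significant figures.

Δv_total ≈ 9.76 km/s

r₁ = 58230 + 5193 = 63423 km = 6.3423×10⁷ m.
r₂ = 58230 + 136800 = 195030 km = 1.9503×10⁸ m.
Transfer ellipse a_t = (r₁ + r₂)/2 = 1.292×10⁸ m.
At r₁: circular v_c1 = √(μ/r₁) = 24460 m/s; transfer-perikrone v_p = √[μ(2/r₁ − 1/a_t)] = 30040 m/s.
Δv₁ = v_p − v_c1 = 5588 m/s.
At r₂: circular v_c2 = √(μ/r₂) = 13950 m/s; transfer-apokrone v_a = √[μ(2/r₂ − 1/a_t)] = 9770 m/s.
Δv₂ = v_c2 − v_a = 4176 m/s.
Total Δv = Δv₁ + Δv₂ = 9764 m/s = 9.764 km/s.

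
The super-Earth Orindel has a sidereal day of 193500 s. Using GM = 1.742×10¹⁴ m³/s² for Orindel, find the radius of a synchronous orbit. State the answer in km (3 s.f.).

A synchronous orbit has period T, so by Kepler's third law a = (μT²/4π²)^(1/3).
μT²/4π² = 1.742×10¹⁴ × (1.935×10⁵)² / 39.48 = 1.652×10²³ m³.
a = 5.487×10⁷ m = 54872 km.

r_sync ≈ 54900 km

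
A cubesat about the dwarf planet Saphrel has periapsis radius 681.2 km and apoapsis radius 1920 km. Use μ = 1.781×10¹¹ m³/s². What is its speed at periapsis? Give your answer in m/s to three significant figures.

Semi-major axis a = (r_p + r_a)/2 = 1300.6 km = 1.301×10⁶ m.
Vis-viva: v² = μ(2/r − 1/a) = 1.781×10¹¹ × (2.936×10⁻⁶ − 7.689×10⁻⁷) = 3.860×10⁵ m²/s².
v = 621.3 m/s.

v ≈ 621 m/s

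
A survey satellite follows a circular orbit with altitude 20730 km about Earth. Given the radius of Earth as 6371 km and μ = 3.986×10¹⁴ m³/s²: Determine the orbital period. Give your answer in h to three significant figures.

T ≈ 12.3 h

r = 6371 + 20730 = 27101 km = 2.7101×10⁷ m.
Kepler's third law: T = 2π√(r³/μ) = 2π√((2.710×10⁷)³ / 3.986×10¹⁴).
r³/μ = 4.994×10⁷ s², so T = 2π × 7.067×10³ = 4.440×10⁴ s.
Converting: 4.440×10⁴ s ÷ 3600 = 12.33 h.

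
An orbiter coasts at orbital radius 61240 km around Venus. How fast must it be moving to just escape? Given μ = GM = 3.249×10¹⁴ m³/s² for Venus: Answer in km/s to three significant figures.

r = 61240 km = 6.124×10⁷ m.
Escape speed v_esc = √(2μ/r) = √(2 × 3.249×10¹⁴ / 6.124×10⁷) = √(1.061×10⁷) = 3257 m/s.
= 3.257 km/s.

v_esc ≈ 3.26 km/s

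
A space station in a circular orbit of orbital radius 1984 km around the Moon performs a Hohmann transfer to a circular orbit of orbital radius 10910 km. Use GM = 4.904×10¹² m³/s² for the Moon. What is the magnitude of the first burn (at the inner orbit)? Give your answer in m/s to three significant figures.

Δv ≈ 473 m/s

r₁ = 1984 km = 1.984×10⁶ m.
r₂ = 10910 km = 1.091×10⁷ m.
Transfer ellipse a_t = (r₁ + r₂)/2 = 6.447×10⁶ m.
At r₁: circular v_c1 = √(μ/r₁) = 1572 m/s; transfer-perilune v_p = √[μ(2/r₁ − 1/a_t)] = 2045 m/s.
Δv₁ = v_p − v_c1 = 473.0 m/s.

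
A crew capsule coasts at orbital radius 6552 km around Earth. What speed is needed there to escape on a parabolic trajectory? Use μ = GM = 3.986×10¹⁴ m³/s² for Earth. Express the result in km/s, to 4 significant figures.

r = 6552 km = 6.552×10⁶ m.
Escape speed v_esc = √(2μ/r) = √(2 × 3.986×10¹⁴ / 6.552×10⁶) = √(1.217×10⁸) = 11030 m/s.
= 11.03 km/s.

v_esc ≈ 11.03 km/s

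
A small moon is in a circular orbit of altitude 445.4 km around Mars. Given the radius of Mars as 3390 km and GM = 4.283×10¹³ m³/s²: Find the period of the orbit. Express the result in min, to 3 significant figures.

r = 3390 + 445.4 = 3835.4 km = 3.8354×10⁶ m.
Kepler's third law: T = 2π√(r³/μ) = 2π√((3.835×10⁶)³ / 4.283×10¹³).
r³/μ = 1.317×10⁶ s², so T = 2π × 1.148×10³ = 7.211×10³ s.
Converting: 7.211×10³ s ÷ 60.00 = 120.2 min.

T ≈ 120 min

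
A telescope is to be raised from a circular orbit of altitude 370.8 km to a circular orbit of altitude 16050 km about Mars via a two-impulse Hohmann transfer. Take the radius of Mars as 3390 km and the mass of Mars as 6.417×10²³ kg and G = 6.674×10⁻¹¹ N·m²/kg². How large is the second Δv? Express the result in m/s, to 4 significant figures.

μ = GM = 6.674×10⁻¹¹ × 6.417×10²³ = 4.283×10¹³ m³/s².
r₁ = 3390 + 370.8 = 3760.8 km = 3.7608×10⁶ m.
r₂ = 3390 + 16050 = 19440 km = 1.9440×10⁷ m.
Transfer ellipse a_t = (r₁ + r₂)/2 = 1.160×10⁷ m.
At r₁: circular v_c1 = √(μ/r₁) = 3375 m/s; transfer-periapsis v_p = √[μ(2/r₁ − 1/a_t)] = 4368 m/s.
At r₂: circular v_c2 = √(μ/r₂) = 1484 m/s; transfer-apoapsis v_a = √[μ(2/r₂ − 1/a_t)] = 845.1 m/s.
Δv₂ = v_c2 − v_a = 639.2 m/s.

Δv ≈ 639.2 m/s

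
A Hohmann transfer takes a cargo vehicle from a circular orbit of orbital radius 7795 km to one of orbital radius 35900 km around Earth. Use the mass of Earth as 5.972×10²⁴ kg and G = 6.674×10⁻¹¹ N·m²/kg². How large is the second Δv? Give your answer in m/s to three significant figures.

Δv ≈ 1340 m/s

μ = GM = 6.674×10⁻¹¹ × 5.972×10²⁴ = 3.986×10¹⁴ m³/s².
r₁ = 7795 km = 7.795×10⁶ m.
r₂ = 35900 km = 3.590×10⁷ m.
Transfer ellipse a_t = (r₁ + r₂)/2 = 2.185×10⁷ m.
At r₁: circular v_c1 = √(μ/r₁) = 7151 m/s; transfer-perigee v_p = √[μ(2/r₁ − 1/a_t)] = 9166 m/s.
At r₂: circular v_c2 = √(μ/r₂) = 3332 m/s; transfer-apogee v_a = √[μ(2/r₂ − 1/a_t)] = 1990 m/s.
Δv₂ = v_c2 − v_a = 1342 m/s.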